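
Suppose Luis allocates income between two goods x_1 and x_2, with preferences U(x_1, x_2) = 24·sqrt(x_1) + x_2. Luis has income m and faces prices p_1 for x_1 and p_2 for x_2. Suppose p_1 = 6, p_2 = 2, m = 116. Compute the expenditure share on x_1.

Plugging in: x_1* = (12·2/6)² = 16, x_2* = 10.
Expenditure on x_1: 6·16 = 96; share = 0.8276.

share on x_1 = 0.8276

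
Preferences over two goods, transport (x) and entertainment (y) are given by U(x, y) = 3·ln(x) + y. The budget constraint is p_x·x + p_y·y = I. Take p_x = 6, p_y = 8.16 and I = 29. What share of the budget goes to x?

So x*(p_x,p_y) = 3·p_y/p_x, independent of income; and y* = (I − 3·p_y)/p_y.
At the given prices: x* = 3·8.16/6 = 4.08, and y* = 0.5539.
Expenditure on x: 6·4.08 = 24.48; share = 0.8441.

share on x = 0.8441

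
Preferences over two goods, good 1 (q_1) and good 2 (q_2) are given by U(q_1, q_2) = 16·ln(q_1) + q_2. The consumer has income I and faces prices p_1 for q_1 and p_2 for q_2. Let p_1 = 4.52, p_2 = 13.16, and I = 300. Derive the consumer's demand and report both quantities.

So q_1*(p_1,p_2) = 16·p_2/p_1, independent of income; and q_2* = (I − 16·p_2)/p_2.
At the given prices: q_1* = 16·13.16/4.52 = 46.5841, and q_2* = 6.7964.

q_1* = 46.5841, q_2* = 6.7964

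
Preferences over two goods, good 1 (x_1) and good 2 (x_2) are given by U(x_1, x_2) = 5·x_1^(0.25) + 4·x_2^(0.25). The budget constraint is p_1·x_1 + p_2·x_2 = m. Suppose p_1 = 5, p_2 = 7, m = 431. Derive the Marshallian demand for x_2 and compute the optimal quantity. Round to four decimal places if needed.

x_2* = 24.5663

MU_x_1 ∝ 5·x_1^(-0.75), MU_x_2 ∝ 4·x_2^(-0.75), so MRS = (5/4)·(x_2/x_1)^(0.75) = p_1/p_2.
Solve for the ratio: x_2/x_1 = [(4/5)·p_1/p_2]^(4/3).
With the ratio pinned down, the budget gives x_1* = m/(p_1 + p_2·(x_2/x_1)) and x_2* = (x_2/x_1)·x_1*.
Numerically x_2/x_1 = 0.474187, so x_1* = 431/(5 + 7·0.474187) = 51.8072 and x_2* = 0.474187·51.8072 = 24.5663.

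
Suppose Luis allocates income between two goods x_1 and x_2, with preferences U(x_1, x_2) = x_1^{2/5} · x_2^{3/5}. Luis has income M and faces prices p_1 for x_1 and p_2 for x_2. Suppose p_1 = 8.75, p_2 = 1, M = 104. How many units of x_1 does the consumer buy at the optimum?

x_1* = 4.7543

Tangency: MRS = (2/3)·x_2/x_1 = p_1/p_2.
Rearranging, p_2·x_2 = (3/2)·p_1·x_1. Substituting into the budget gives p_1·x_1·(1 + (3/2)) = M.
Demand: x_1*(p_1,p_2,M) = 0.4·M/p_1 and x_2* = 0.6·M/p_2.
At p_1=8.75, p_2=1, M=104: x_1* = 0.4·104/8.75 = 4.7543.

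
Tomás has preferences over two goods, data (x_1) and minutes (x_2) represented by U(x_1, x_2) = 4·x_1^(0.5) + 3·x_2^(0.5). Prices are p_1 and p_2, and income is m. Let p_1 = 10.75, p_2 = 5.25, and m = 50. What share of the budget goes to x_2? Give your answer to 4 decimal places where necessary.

share on x_2 = 0.5353

MRS = MU_x_1/MU_x_2 = (4/3)·(x_2/x_1)^(0.5). Set equal to p_1/p_2.
Solve for the ratio: x_2/x_1 = [(3/4)·p_1/p_2]^(2).
With the ratio pinned down, the budget gives x_1* = m/(p_1 + p_2·(x_2/x_1)) and x_2* = (x_2/x_1)·x_1*.
Numerically x_2/x_1 = 2.358418, so x_1* = 50/(10.75 + 5.25·2.358418) = 2.1615 and x_2* = 2.358418·2.1615 = 5.0978.
Expenditure on x_2: 5.25·5.0978 = 26.7635; share = 0.5353.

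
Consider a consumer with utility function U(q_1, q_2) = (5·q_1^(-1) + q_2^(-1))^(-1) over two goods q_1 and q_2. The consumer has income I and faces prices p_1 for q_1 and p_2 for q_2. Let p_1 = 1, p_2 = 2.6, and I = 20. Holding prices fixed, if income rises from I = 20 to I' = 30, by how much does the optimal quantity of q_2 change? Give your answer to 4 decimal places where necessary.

Δq_2* = 1.6115

From the CES first-order condition, 5·(q_2/q_1)^(2) = p_1/p_2.
Hence q_2/q_1 = ((1/5)·p_1/p_2)^(1/(2)), i.e. raised to the 0.5 power.
With the ratio pinned down, the budget gives q_1* = I/(p_1 + p_2·(q_2/q_1)) and q_2* = (q_2/q_1)·q_1*.
Numerically q_2/q_1 = 0.27735, so q_1* = 20/(1 + 2.6·0.27735) = 11.6204 and q_2* = 0.27735·11.6204 = 3.2229.
At I' = 30: q_2* = 4.8344. Change: 4.8344 − 3.2229 = 1.6115.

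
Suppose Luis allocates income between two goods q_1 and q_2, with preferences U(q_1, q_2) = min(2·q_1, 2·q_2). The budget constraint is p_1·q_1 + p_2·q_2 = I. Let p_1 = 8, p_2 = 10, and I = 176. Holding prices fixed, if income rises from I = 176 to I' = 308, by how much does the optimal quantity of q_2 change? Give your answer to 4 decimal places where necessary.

Δq_2* = 7.3333

Leontief preferences: the optimum is at the kink where q_1/2 = q_2/2, i.e. q_2 = q_1.
Budget: p_1·q_1 + p_2·q_1 = I, so (2·p_1 + 2·p_2)·q_1 = 2·I.
Demand: q_1*(p_1,p_2,I) = 2·I/(2·p_1 + 2·p_2), q_2* = 2·I/(2·p_1 + 2·p_2).
Here 2·8 + 2·10 = 36, giving q_2* = 9.7778.
At I' = 308: q_2* = 17.1111. Change: 17.1111 − 9.7778 = 7.3333.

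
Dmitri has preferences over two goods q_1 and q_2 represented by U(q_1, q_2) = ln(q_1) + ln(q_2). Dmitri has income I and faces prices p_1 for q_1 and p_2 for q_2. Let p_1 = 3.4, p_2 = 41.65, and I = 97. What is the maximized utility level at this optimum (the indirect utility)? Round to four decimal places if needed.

V = 2.8101

The MRS is q_2/q_1. Set MRS = p_1/p_2.
Rearranging, p_2·q_2 = p_1·q_1. Substituting into the budget gives p_1·q_1·(1 + 1) = I.
Demand: q_1*(p_1,p_2,I) = 0.5·I/p_1 and q_2* = 0.5·I/p_2.
At p_1=3.4, p_2=41.65, I=97: q_1* = 0.5·97/3.4 = 14.2647, q_2* = 1.1645.
Utility at the optimum: U(14.2647, 1.1645) = 2.8101.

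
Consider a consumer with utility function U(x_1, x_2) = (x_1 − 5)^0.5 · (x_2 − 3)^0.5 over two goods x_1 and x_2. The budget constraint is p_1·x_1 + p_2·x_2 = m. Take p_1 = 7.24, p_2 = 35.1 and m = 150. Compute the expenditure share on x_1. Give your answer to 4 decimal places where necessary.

share on x_1 = 0.2697

MRS = (x_2−3)/(x_1−5). Tangency with p_1/p_2 gives x_2−3 = (p_1/p_2)·(x_1−5).
After buying the subsistence bundle (5, 3), a share 0.5 of the remaining income goes to x_1: x_1* = 5 + 0.5·(m − 5p_1 − 3p_2)/p_1.
Discretionary income = 150 − 5·7.24 − 3·35.1 = 8.5; x_1* = 5 + 0.5·8.5/7.24 = 5.587; x_2* = 3 + 0.5·8.5/35.1 = 3.1211.
Expenditure on x_1: 7.24·5.587 = 40.45; share = 0.2697.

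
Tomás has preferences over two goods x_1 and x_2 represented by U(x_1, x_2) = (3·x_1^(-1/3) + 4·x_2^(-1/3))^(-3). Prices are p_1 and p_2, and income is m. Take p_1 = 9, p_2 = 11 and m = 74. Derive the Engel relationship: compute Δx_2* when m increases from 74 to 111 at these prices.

Δx_2* = 1.9041

MRS = MU_x_1/MU_x_2 = (3/4)·(x_2/x_1)^(4/3). Set equal to p_1/p_2.
Solve for the ratio: x_2/x_1 = [(4/3)·p_1/p_2]^(0.75).
Substitute x_2 = (x_2/x_1)·x_1 into the budget: x_1* = m/(p_1 + p_2·(x_2/x_1)).
Numerically x_2/x_1 = 1.067435, so x_1* = 74/(9 + 11·1.067435) = 3.5677 and x_2* = 1.067435·3.5677 = 3.8083.
At m' = 111: x_2* = 5.7124. Change: 5.7124 − 3.8083 = 1.9041.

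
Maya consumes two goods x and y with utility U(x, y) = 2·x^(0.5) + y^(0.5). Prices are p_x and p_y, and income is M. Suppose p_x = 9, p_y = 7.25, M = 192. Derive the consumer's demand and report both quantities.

x* = 16.2807, y* = 6.2722

From the CES first-order condition, 2·(y/x)^(0.5) = p_x/p_y.
Hence y/x = ((1/2)·p_x/p_y)^(1/(0.5)), i.e. raised to the 2 power.
Substitute y = (y/x)·x into the budget: x* = M/(p_x + p_y·(y/x)).
Numerically y/x = 0.385256, so x* = 192/(9 + 7.25·0.385256) = 16.2807 and y* = 0.385256·16.2807 = 6.2722.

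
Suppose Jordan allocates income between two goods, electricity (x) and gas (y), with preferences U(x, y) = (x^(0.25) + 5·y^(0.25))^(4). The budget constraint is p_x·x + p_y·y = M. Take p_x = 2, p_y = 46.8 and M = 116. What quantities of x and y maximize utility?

x* = 14.5393, y* = 1.8573

MU_x ∝ x^(-0.75), MU_y ∝ 5·y^(-0.75), so MRS = (1/5)·(y/x)^(0.75) = p_x/p_y.
Solve for the ratio: y/x = [5·p_x/p_y]^(4/3).
With the ratio pinned down, the budget gives x* = M/(p_x + p_y·(y/x)) and y* = (y/x)·x*.
Numerically y/x = 0.127744, so x* = 116/(2 + 46.8·0.127744) = 14.5393 and y* = 0.127744·14.5393 = 1.8573.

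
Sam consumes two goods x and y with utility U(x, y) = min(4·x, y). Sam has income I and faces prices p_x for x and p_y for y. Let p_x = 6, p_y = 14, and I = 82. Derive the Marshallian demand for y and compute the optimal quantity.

With perfect complements, no substitution: consume in ratio x:y = 1:4.
Budget: p_x·x + p_y·4·x = I, so (p_x + 4·p_y)·x = I.
Demand: x*(p_x,p_y,I) = I/(p_x + 4·p_y), y* = 4·I/(p_x + 4·p_y).
Here 6 + 4·14 = 62, giving y* = 5.2903.

y* = 5.2903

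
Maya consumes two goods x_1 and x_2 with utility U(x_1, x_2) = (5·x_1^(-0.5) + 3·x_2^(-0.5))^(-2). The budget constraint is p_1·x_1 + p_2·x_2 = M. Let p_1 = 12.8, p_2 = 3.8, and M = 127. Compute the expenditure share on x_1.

From the CES first-order condition, (5/3)·(x_2/x_1)^(1.5) = p_1/p_2.
Solve for the ratio: x_2/x_1 = [(3/5)·p_1/p_2]^(2/3).
Substitute x_2 = (x_2/x_1)·x_1 into the budget: x_1* = M/(p_1 + p_2·(x_2/x_1)).
Numerically x_2/x_1 = 1.598521, so x_1* = 127/(12.8 + 3.8·1.598521) = 6.7287 and x_2* = 1.598521·6.7287 = 10.756.
Expenditure on x_1: 12.8·6.7287 = 86.1273; share = 0.6782.

share on x_1 = 0.6782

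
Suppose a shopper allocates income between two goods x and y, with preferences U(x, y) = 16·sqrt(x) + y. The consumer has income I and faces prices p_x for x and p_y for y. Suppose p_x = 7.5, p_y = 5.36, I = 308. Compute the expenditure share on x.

MU_x = 8/√x, MU_y = 1. Tangency: 8/√x = p_x/p_y.
Thus x* = (8·p_y/p_x)² — independent of I — with the rest of income spent on y.
Plugging in: x* = (8·5.36/7.5)² = 32.6879, y* = 11.724.
Expenditure on x: 7.5·32.6879 = 245.1593; share = 0.796.

share on x = 0.796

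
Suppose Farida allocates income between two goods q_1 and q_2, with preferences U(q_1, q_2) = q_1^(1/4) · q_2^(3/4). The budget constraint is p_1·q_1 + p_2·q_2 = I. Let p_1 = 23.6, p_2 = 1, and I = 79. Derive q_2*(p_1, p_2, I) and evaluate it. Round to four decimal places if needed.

q_2* = 59.25

Tangency: MRS = (1/3)·q_2/q_1 = p_1/p_2.
So 0.25·p_2·q_2 = 0.75·p_1·q_1; combined with the budget, a share 0.25 of income goes to q_1.
Demand: q_1*(p_1,p_2,I) = 0.25·I/p_1 and q_2* = 0.75·I/p_2.
At p_1=23.6, p_2=1, I=79: q_2* = 0.75·79/1 = 59.25.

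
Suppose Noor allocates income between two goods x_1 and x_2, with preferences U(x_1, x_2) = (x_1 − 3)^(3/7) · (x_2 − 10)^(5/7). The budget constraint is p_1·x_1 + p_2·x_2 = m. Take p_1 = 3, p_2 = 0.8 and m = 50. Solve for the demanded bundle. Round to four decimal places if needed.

x_1* = 7.125, x_2* = 35.7812

After buying the subsistence bundle (3, 10), a share 0.375 of the remaining income goes to x_1: x_1* = 3 + 0.375·(m − 3p_1 − 10p_2)/p_1.
Discretionary income = 50 − 3·3 − 10·0.8 = 33; x_1* = 3 + 0.375·33/3 = 7.125; x_2* = 10 + 0.625·33/0.8 = 35.7812.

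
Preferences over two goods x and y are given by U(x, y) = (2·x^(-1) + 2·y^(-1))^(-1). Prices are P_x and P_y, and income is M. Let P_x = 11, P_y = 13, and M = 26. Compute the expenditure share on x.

share on x = 0.4791

Numerically y/x = 0.919866, so x* = 26/(11 + 13·0.919866) = 1.1325 and y* = 0.919866·1.1325 = 1.0417.
Expenditure on x: 11·1.1325 = 12.4574; share = 0.4791.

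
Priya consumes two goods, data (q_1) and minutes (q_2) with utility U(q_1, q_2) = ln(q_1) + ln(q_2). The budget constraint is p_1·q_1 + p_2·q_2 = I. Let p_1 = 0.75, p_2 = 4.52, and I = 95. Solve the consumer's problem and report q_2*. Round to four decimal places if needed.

q_2* = 10.5088

The MRS is q_2/q_1. Set MRS = p_1/p_2.
So p_2·q_2 = p_1·q_1; combined with the budget, a share 0.5 of income goes to q_1.
Demand: q_1*(p_1,p_2,I) = 0.5·I/p_1 and q_2* = 0.5·I/p_2.
At p_1=0.75, p_2=4.52, I=95: q_2* = 0.5·95/4.52 = 10.5088.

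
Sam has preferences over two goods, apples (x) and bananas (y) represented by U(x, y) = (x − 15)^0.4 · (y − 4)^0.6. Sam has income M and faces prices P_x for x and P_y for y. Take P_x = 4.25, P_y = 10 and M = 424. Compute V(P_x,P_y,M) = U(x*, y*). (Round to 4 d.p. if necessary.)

Substituting into the budget: x* = 15 + 0.4·(M − 15·P_x − 4·P_y)/P_x, and y* = 4 + 0.6·(…)/P_y.
Discretionary income = 424 − 15·4.25 − 4·10 = 320.25; x* = 15 + 0.4·320.25/4.25 = 45.1412; y* = 4 + 0.6·320.25/10 = 23.215.
Utility at the optimum: U(45.1412, 23.215) = 23.0064.

V = 23.0064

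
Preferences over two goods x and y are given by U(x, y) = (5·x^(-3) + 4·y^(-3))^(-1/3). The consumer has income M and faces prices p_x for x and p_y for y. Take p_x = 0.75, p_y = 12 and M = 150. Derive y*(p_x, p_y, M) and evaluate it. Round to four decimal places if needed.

y* = 11.0407

MU_x ∝ 5·x^(-4), MU_y ∝ 4·y^(-4), so MRS = (5/4)·(y/x)^(4) = p_x/p_y.
Solve for the ratio: y/x = [(4/5)·p_x/p_y]^(0.25).
With the ratio pinned down, the budget gives x* = M/(p_x + p_y·(y/x)) and y* = (y/x)·x*.
Numerically y/x = 0.472871, so x* = 150/(0.75 + 12·0.472871) = 23.3483 and y* = 0.472871·23.3483 = 11.0407.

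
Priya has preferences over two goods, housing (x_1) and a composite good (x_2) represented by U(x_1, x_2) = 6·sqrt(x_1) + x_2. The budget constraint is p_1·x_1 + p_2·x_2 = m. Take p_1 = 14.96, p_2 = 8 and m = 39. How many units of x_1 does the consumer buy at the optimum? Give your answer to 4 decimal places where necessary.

x_1* = 2.5737

Utility is quasi-linear in x_2; the FOC for x_1 is 3/√x_1 = p_1/p_2.
Thus x_1* = (3·p_2/p_1)² — independent of m — with the rest of income spent on x_2.
Plugging in: x_1* = (3·8/14.96)² = 2.5737.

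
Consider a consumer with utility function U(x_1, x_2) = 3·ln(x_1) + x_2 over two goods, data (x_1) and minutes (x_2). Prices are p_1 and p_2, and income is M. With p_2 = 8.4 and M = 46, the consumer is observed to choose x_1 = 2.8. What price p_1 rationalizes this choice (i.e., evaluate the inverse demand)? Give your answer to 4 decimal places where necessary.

p_1 = 9

Set MRS = p_1/p_2: (3/x_1)/1 = p_1/p_2.
So x_1*(p_1,p_2) = 3·p_2/p_1, independent of income; and x_2* = (M − 3·p_2)/p_2.
Set x_1* = 2.8 in the demand function and solve for p_1: p_1 = 9.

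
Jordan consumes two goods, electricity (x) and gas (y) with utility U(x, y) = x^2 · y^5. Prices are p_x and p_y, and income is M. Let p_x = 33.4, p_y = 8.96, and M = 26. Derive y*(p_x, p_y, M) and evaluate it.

Tangency: MRS = (2/5)·y/x = p_x/p_y.
So 2·p_y·y = 5·p_x·x; combined with the budget, a share 2/7 of income goes to x.
Demand: x*(p_x,p_y,M) = 2/7·M/p_x and y* = 5/7·M/p_y.
At p_x=33.4, p_y=8.96, M=26: y* = 5/7·26/8.96 = 2.0727.

y* = 2.0727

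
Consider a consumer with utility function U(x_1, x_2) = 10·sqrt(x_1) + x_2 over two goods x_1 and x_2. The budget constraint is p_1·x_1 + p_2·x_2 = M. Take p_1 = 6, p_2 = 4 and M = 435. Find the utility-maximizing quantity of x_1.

x_1* = 11.1111

Set MRS = p_1/p_2: 5·x_1^(−1/2) = p_1/p_2.
Thus x_1* = (5·p_2/p_1)² — independent of M — with the rest of income spent on x_2.
Plugging in: x_1* = (5·4/6)² = 11.1111.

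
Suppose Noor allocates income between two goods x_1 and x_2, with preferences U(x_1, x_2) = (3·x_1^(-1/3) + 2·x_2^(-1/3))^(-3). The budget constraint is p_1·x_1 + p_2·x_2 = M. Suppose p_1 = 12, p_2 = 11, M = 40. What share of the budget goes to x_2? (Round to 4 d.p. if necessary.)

From the CES first-order condition, (3/2)·(x_2/x_1)^(4/3) = p_1/p_2.
Solve for the ratio: x_2/x_1 = [(2/3)·p_1/p_2]^(0.75).
Substitute x_2 = (x_2/x_1)·x_1 into the budget: x_1* = M/(p_1 + p_2·(x_2/x_1)).
Numerically x_2/x_1 = 0.787541, so x_1* = 40/(12 + 11·0.787541) = 1.9358 and x_2* = 0.787541·1.9358 = 1.5245.
Expenditure on x_2: 11·1.5245 = 16.77; share = 0.4193.

share on x_2 = 0.4193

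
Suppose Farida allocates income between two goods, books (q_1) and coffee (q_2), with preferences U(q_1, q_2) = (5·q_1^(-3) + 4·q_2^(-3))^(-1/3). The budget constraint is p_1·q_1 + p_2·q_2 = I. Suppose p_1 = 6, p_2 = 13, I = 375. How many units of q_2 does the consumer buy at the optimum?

Numerically q_2/q_1 = 0.779515, so q_1* = 375/(6 + 13·0.779515) = 23.2433 and q_2* = 0.779515·23.2433 = 18.1185.

q_2* = 18.1185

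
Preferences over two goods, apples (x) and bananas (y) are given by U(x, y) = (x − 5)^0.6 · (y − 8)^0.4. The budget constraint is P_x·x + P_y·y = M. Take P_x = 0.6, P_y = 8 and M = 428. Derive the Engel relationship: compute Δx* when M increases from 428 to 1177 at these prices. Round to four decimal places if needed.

After buying the subsistence bundle (5, 8), a share 0.6 of the remaining income goes to x: x* = 5 + 0.6·(M − 5P_x − 8P_y)/P_x.
Discretionary income = 428 − 5·0.6 − 8·8 = 361; x* = 5 + 0.6·361/0.6 = 366.
At M' = 1177: x* = 1115. Change: 1115 − 366 = 749.

Δx* = 749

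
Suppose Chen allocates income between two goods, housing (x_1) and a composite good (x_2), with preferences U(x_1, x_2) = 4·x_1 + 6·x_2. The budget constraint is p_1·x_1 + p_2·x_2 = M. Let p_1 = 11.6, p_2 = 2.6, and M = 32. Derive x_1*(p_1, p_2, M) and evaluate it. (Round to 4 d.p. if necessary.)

x_1* = 0

Perfect substitutes: compare marginal utility per dollar. 4/p_1 vs 6/p_2 → 0.3448 vs 2.3077.
x_2 gives more utility per dollar, so spend all income on x_2: x_2* = M/p_2, x_1* = 0.
Numerically: x_1* = 0, x_2* = 12.3077.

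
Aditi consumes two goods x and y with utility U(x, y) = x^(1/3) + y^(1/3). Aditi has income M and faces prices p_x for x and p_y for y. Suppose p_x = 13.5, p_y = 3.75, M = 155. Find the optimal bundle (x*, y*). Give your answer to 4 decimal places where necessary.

x* = 3.9627, y* = 27.0675

From the CES first-order condition, (y/x)^(2/3) = p_x/p_y.
Hence y/x = (p_x/p_y)^(1/(2/3)), i.e. raised to the 1.5 power.
With the ratio pinned down, the budget gives x* = M/(p_x + p_y·(y/x)) and y* = (y/x)·x*.
Numerically y/x = 6.83052, so x* = 155/(13.5 + 3.75·6.83052) = 3.9627 and y* = 6.83052·3.9627 = 27.0675.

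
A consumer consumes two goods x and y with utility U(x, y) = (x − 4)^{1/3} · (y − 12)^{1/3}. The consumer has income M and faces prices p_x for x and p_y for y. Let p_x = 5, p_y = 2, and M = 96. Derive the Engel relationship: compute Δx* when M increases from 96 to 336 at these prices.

Δx* = 24

Discretionary income = 96 − 4·5 − 12·2 = 52; x* = 4 + 0.5·52/5 = 9.2.
At M' = 336: x* = 33.2. Change: 33.2 − 9.2 = 24.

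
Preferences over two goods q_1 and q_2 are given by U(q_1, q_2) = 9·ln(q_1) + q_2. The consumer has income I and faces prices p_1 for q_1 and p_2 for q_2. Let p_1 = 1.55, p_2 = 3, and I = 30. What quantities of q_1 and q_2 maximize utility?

q_1* = 17.4194, q_2* = 1

MU_q_1 = 9/q_1, MU_q_2 = 1. Tangency: 9/q_1 = p_1/p_2.
So q_1*(p_1,p_2) = 9·p_2/p_1, independent of income; and q_2* = (I − 9·p_2)/p_2.
At the given prices: q_1* = 9·3/1.55 = 17.4194, and q_2* = 1.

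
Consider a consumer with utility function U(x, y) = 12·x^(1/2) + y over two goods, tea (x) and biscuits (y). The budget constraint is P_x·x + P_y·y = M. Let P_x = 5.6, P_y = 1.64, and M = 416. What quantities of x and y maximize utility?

MU_x = 6/√x, MU_y = 1. Tangency: 6/√x = P_x/P_y.
Thus x* = (6·P_y/P_x)² — independent of M — with the rest of income spent on y.
Plugging in: x* = (6·1.64/5.6)² = 3.0876, y* = 243.1157.

x* = 3.0876, y* = 243.1157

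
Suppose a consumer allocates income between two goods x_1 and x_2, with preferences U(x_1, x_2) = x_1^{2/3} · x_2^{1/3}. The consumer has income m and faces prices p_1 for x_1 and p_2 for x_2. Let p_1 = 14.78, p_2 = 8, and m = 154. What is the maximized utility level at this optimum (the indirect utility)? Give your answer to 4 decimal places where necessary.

V = 6.7651

Tangency: MRS = 2·x_2/x_1 = p_1/p_2.
So 2/3·p_2·x_2 = 1/3·p_1·x_1; combined with the budget, a share 2/3 of income goes to x_1.
Demand: x_1*(p_1,p_2,m) = 2/3·m/p_1 and x_2* = 1/3·m/p_2.
At p_1=14.78, p_2=8, m=154: x_1* = 2/3·154/14.78 = 6.9463, x_2* = 6.4167.
Utility at the optimum: U(6.9463, 6.4167) = 6.7651.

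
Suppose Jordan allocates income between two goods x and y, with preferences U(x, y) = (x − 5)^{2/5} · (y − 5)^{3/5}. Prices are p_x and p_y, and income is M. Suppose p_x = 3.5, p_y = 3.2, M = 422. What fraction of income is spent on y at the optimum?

share on y = 0.5903

This is Cobb-Douglas in (x−5, y−5): tangency gives 0.4·p_y·(y−5) = 0.6·p_x·(x−5).
After buying the subsistence bundle (5, 5), a share 0.4 of the remaining income goes to x: x* = 5 + 0.4·(M − 5p_x − 5p_y)/p_x.
Discretionary income = 422 − 5·3.5 − 5·3.2 = 388.5; x* = 5 + 0.4·388.5/3.5 = 49.4; y* = 5 + 0.6·388.5/3.2 = 77.8438.
Expenditure on y: 3.2·77.8438 = 249.1; share = 0.5903.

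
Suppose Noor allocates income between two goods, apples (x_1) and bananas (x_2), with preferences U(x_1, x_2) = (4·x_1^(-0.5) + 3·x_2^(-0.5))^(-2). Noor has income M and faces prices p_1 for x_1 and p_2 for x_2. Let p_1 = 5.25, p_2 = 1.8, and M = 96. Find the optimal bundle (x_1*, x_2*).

With the ratio pinned down, the budget gives x_1* = M/(p_1 + p_2·(x_2/x_1)) and x_2* = (x_2/x_1)·x_1*.
Numerically x_2/x_1 = 1.685125, so x_1* = 96/(5.25 + 1.8·1.685125) = 11.5897 and x_2* = 1.685125·11.5897 = 19.5301.

x_1* = 11.5897, x_2* = 19.5301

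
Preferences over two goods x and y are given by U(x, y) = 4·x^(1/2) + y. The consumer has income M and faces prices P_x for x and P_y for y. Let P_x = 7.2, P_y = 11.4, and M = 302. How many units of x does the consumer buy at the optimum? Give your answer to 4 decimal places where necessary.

Utility is quasi-linear in y; the FOC for x is 2/√x = P_x/P_y.
Solve: √x = 2·P_y/P_x, so x*(P_x,P_y) = (2·P_y/P_x)², and y* = (M − P_x·x*)/P_y.
Plugging in: x* = (2·11.4/7.2)² = 10.0278.

x* = 10.0278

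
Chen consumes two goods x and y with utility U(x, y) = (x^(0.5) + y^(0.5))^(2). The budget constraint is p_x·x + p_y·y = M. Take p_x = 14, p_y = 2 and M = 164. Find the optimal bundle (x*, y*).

With the ratio pinned down, the budget gives x* = M/(p_x + p_y·(y/x)) and y* = (y/x)·x*.
Numerically y/x = 49, so x* = 164/(14 + 2·49) = 1.4643 and y* = 49·1.4643 = 71.75.

x* = 1.4643, y* = 71.75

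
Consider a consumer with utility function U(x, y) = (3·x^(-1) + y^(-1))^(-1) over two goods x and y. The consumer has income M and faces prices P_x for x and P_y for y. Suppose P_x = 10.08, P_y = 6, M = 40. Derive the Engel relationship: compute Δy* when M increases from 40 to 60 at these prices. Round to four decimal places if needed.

Δy* = 1.0272

MRS = MU_x/MU_y = 3·(y/x)^(2). Set equal to P_x/P_y.
Hence y/x = ((1/3)·P_x/P_y)^(1/(2)), i.e. raised to the 0.5 power.
Substitute y = (y/x)·x into the budget: x* = M/(P_x + P_y·(y/x)).
Numerically y/x = 0.748331, so x* = 40/(10.08 + 6·0.748331) = 2.7454 and y* = 0.748331·2.7454 = 2.0544.
At M' = 60: y* = 3.0817. Change: 3.0817 − 2.0544 = 1.0272.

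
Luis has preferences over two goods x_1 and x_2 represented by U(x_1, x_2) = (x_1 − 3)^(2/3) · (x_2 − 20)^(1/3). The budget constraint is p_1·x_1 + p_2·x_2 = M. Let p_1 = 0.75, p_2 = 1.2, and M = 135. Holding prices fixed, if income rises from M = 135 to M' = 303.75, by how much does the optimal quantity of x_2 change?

MRS = 2·(x_2−20)/(x_1−3). Tangency with p_1/p_2 gives x_2−20 = (1/2)·(p_1/p_2)·(x_1−3).
After buying the subsistence bundle (3, 20), a share 2/3 of the remaining income goes to x_1: x_1* = 3 + 2/3·(M − 3p_1 − 20p_2)/p_1.
Discretionary income = 135 − 3·0.75 − 20·1.2 = 108.75; x_2* = 20 + 1/3·108.75/1.2 = 50.2083.
At M' = 303.75: x_2* = 97.0833. Change: 97.0833 − 50.2083 = 46.875.

Δx_2* = 46.875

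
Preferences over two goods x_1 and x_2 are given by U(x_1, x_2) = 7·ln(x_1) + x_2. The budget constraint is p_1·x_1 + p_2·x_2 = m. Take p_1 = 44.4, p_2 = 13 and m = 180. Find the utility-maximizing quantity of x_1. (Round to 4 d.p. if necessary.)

x_1* = 2.0495

So x_1*(p_1,p_2) = 7·p_2/p_1, independent of income; and x_2* = (m − 7·p_2)/p_2.
At the given prices: x_1* = 7·13/44.4 = 2.0495.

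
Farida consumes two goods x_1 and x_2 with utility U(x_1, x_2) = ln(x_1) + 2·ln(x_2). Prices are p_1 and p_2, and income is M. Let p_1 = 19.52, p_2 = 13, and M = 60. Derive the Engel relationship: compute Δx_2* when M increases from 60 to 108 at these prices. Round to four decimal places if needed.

Demand: x_1*(p_1,p_2,M) = 1/3·M/p_1 and x_2* = 2/3·M/p_2.
At p_1=19.52, p_2=13, M=60: x_2* = 2/3·60/13 = 3.0769.
At M' = 108: x_2* = 5.5385. Change: 5.5385 − 3.0769 = 2.4615.

Δx_2* = 2.4615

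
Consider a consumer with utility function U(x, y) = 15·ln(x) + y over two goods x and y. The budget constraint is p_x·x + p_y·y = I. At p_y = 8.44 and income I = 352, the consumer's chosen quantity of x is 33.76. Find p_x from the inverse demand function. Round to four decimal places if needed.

p_x = 3.75

MU_x = 15/x, MU_y = 1. Tangency: 15/x = p_x/p_y.
So x*(p_x,p_y) = 15·p_y/p_x, independent of income; and y* = (I − 15·p_y)/p_y.
Set x* = 33.76 in the demand function and solve for p_x: p_x = 3.75.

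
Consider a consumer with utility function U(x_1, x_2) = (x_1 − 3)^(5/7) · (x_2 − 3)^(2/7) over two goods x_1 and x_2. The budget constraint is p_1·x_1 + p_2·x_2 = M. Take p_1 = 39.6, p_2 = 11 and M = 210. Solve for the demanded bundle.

x_1* = 4.0498, x_2* = 4.5117

Discretionary income = 210 − 3·39.6 − 3·11 = 58.2; x_1* = 3 + 5/7·58.2/39.6 = 4.0498; x_2* = 3 + 2/7·58.2/11 = 4.5117.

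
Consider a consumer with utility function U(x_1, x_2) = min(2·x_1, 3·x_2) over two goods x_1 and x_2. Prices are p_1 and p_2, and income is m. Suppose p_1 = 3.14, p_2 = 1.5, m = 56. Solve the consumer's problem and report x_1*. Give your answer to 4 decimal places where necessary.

x_1* = 13.5266

With perfect complements, no substitution: consume in ratio x_1:x_2 = 3:2.
Budget: p_1·x_1 + p_2·(2/3)·x_1 = m, so (3·p_1 + 2·p_2)·x_1 = 3·m.
Demand: x_1*(p_1,p_2,m) = 3·m/(3·p_1 + 2·p_2), x_2* = 2·m/(3·p_1 + 2·p_2).
Here 3·3.14 + 2·1.5 = 12.42, giving x_1* = 13.5266.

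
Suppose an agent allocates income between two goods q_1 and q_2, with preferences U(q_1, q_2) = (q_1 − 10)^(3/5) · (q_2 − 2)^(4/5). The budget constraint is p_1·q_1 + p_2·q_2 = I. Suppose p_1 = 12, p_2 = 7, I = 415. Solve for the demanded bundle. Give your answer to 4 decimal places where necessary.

q_1* = 20.0357, q_2* = 24.9388

Let q_1' = q_1−10, q_2' = q_2−2. MRS = (3/4)·q_2'/q_1' = p_1/p_2.
After buying the subsistence bundle (10, 2), a share 3/7 of the remaining income goes to q_1: q_1* = 10 + 3/7·(I − 10p_1 − 2p_2)/p_1.
Discretionary income = 415 − 10·12 − 2·7 = 281; q_1* = 10 + 3/7·281/12 = 20.0357; q_2* = 2 + 4/7·281/7 = 24.9388.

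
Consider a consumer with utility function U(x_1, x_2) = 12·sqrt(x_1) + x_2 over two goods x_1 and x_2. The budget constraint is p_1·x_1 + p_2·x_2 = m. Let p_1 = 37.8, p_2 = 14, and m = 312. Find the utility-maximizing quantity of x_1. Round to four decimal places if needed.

MU_x_1 = 6/√x_1, MU_x_2 = 1. Tangency: 6/√x_1 = p_1/p_2.
Solve: √x_1 = 6·p_2/p_1, so x_1*(p_1,p_2) = (6·p_2/p_1)², and x_2* = (m − p_1·x_1*)/p_2.
Plugging in: x_1* = (6·14/37.8)² = 4.9383.

x_1* = 4.9383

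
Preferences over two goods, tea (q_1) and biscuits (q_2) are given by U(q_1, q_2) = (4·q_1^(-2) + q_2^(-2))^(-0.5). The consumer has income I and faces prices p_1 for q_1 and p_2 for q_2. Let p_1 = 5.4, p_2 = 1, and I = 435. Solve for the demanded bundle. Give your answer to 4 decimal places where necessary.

q_1* = 66.8695, q_2* = 73.9048

Substitute q_2 = (q_2/q_1)·q_1 into the budget: q_1* = I/(p_1 + p_2·(q_2/q_1)).
Numerically q_2/q_1 = 1.105209, so q_1* = 435/(5.4 + 1·1.105209) = 66.8695 and q_2* = 1.105209·66.8695 = 73.9048.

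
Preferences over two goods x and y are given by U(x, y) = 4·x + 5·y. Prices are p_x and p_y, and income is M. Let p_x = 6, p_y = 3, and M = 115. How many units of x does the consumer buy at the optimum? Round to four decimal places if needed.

Perfect substitutes: compare marginal utility per dollar. 4/p_x vs 5/p_y → 0.6667 vs 1.6667.
y gives more utility per dollar, so spend all income on y: y* = M/p_y, x* = 0.
Numerically: x* = 0, y* = 38.3333.

x* = 0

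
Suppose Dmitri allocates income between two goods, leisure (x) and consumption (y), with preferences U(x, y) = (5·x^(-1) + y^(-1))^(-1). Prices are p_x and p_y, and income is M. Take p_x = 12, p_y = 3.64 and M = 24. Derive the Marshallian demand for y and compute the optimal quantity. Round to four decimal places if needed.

MRS = MU_x/MU_y = 5·(y/x)^(2). Set equal to p_x/p_y.
Hence y/x = ((1/5)·p_x/p_y)^(1/(2)), i.e. raised to the 0.5 power.
Substitute y = (y/x)·x into the budget: x* = M/(p_x + p_y·(y/x)).
Numerically y/x = 0.811998, so x* = 24/(12 + 3.64·0.811998) = 1.6047 and y* = 0.811998·1.6047 = 1.303.

y* = 1.303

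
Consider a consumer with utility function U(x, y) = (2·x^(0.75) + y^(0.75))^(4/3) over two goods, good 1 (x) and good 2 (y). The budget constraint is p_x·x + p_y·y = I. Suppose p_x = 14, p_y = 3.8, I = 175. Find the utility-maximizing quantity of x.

x* = 3.03

Numerically y/x = 11.514836, so x* = 175/(14 + 3.8·11.514836) = 3.03.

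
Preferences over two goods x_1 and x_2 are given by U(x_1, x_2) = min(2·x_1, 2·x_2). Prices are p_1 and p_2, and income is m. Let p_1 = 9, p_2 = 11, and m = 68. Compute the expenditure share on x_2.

share on x_2 = 0.55

With perfect complements, no substitution: consume in ratio x_1:x_2 = 2:2.
Budget: p_1·x_1 + p_2·x_1 = m, so (2·p_1 + 2·p_2)·x_1 = 2·m.
Demand: x_1*(p_1,p_2,m) = 2·m/(2·p_1 + 2·p_2), x_2* = 2·m/(2·p_1 + 2·p_2).
Here 2·9 + 2·11 = 40, giving x_1* = 3.4 and x_2* = 3.4.
Expenditure on x_2: 11·3.4 = 37.4; share = 0.55.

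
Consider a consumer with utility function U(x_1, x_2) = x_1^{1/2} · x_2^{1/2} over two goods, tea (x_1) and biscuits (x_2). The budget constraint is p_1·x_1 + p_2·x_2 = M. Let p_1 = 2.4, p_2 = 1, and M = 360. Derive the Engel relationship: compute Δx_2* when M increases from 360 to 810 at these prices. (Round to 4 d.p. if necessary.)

Δx_2* = 225

MU_x_1/MU_x_2 = (0.5·x_2)/(0.5·x_1); tangency sets this equal to p_1/p_2.
Rearranging, p_2·x_2 = p_1·x_1. Substituting into the budget gives p_1·x_1·(1 + 1) = M.
Demand: x_1*(p_1,p_2,M) = 0.5·M/p_1 and x_2* = 0.5·M/p_2.
At p_1=2.4, p_2=1, M=360: x_2* = 0.5·360/1 = 180.
At M' = 810: x_2* = 405. Change: 405 − 180 = 225.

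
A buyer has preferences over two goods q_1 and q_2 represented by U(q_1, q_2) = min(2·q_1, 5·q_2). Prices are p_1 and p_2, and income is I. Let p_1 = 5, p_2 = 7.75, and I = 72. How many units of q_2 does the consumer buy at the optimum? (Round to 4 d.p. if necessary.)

Demand: q_1*(p_1,p_2,I) = 5·I/(5·p_1 + 2·p_2), q_2* = 2·I/(5·p_1 + 2·p_2).
Here 5·5 + 2·7.75 = 40.5, giving q_2* = 3.5556.

q_2* = 3.5556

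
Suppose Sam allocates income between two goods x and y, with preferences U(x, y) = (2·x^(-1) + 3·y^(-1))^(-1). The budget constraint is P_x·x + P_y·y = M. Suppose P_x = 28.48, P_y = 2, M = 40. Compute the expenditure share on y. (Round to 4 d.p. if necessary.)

share on y = 0.245

MU_x ∝ 2·x^(-2), MU_y ∝ 3·y^(-2), so MRS = (2/3)·(y/x)^(2) = P_x/P_y.
Hence y/x = ((3/2)·P_x/P_y)^(1/(2)), i.e. raised to the 0.5 power.
With the ratio pinned down, the budget gives x* = M/(P_x + P_y·(y/x)) and y* = (y/x)·x*.
Numerically y/x = 4.621688, so x* = 40/(28.48 + 2·4.621688) = 1.0604 and y* = 4.621688·1.0604 = 4.9006.
Expenditure on y: 2·4.9006 = 9.8012; share = 0.245.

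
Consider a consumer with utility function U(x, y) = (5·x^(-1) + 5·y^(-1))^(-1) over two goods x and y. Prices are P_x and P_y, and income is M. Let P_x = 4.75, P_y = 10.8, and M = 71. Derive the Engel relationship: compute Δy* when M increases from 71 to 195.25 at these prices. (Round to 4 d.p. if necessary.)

Δy* = 6.9172

MRS = MU_x/MU_y = (y/x)^(2). Set equal to P_x/P_y.
Solve for the ratio: y/x = [P_x/P_y]^(0.5).
With the ratio pinned down, the budget gives x* = M/(P_x + P_y·(y/x)) and y* = (y/x)·x*.
Numerically y/x = 0.663185, so x* = 71/(4.75 + 10.8·0.663185) = 5.9602 and y* = 0.663185·5.9602 = 3.9527.
At M' = 195.25: y* = 10.8699. Change: 10.8699 − 3.9527 = 6.9172.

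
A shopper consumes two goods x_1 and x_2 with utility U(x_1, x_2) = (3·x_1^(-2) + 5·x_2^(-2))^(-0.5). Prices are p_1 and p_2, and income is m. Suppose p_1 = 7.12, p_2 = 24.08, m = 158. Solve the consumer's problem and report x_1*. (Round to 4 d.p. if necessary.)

x_1* = 6.0443

From the CES first-order condition, (3/5)·(x_2/x_1)^(3) = p_1/p_2.
Solve for the ratio: x_2/x_1 = [(5/3)·p_1/p_2]^(1/3).
Substitute x_2 = (x_2/x_1)·x_1 into the budget: x_1* = m/(p_1 + p_2·(x_2/x_1)).
Numerically x_2/x_1 = 0.789873, so x_1* = 158/(7.12 + 24.08·0.789873) = 6.0443.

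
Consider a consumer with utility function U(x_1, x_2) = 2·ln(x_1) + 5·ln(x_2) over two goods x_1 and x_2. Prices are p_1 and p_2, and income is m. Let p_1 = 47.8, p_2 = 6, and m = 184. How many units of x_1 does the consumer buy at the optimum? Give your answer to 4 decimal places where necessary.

x_1* = 1.0998

MU_x_1/MU_x_2 = (2·x_2)/(5·x_1); tangency sets this equal to p_1/p_2.
Rearranging, p_2·x_2 = (5/2)·p_1·x_1. Substituting into the budget gives p_1·x_1·(1 + (5/2)) = m.
Demand: x_1*(p_1,p_2,m) = 2/7·m/p_1 and x_2* = 5/7·m/p_2.
At p_1=47.8, p_2=6, m=184: x_1* = 2/7·184/47.8 = 1.0998.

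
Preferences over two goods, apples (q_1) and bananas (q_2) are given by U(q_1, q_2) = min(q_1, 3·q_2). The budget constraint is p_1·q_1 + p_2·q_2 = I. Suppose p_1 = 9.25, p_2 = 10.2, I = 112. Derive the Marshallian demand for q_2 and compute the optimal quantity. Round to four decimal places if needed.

q_2* = 2.9513

Leontief preferences: the optimum is at the kink where q_1/3 = q_2/1, i.e. q_2 = (1/3)·q_1.
Budget: p_1·q_1 + p_2·(1/3)·q_1 = I, so (3·p_1 + p_2)·q_1 = 3·I.
Demand: q_1*(p_1,p_2,I) = 3·I/(3·p_1 + p_2), q_2* = I/(3·p_1 + p_2).
Here 3·9.25 + 10.2 = 37.95, giving q_2* = 2.9513.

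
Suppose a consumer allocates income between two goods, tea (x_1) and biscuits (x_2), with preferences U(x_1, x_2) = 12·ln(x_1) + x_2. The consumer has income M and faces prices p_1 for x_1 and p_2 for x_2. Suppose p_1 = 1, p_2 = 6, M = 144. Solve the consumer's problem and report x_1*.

Set MRS = p_1/p_2: (12/x_1)/1 = p_1/p_2.
So x_1*(p_1,p_2) = 12·p_2/p_1, independent of income; and x_2* = (M − 12·p_2)/p_2.
At the given prices: x_1* = 12·6/1 = 72.

x_1* = 72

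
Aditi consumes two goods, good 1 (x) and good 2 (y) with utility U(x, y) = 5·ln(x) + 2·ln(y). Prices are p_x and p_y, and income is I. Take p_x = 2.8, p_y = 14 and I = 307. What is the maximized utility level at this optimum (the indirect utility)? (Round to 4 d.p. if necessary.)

V = 25.4738

Demand: x*(p_x,p_y,I) = 5/7·I/p_x and y* = 2/7·I/p_y.
At p_x=2.8, p_y=14, I=307: x* = 5/7·307/2.8 = 78.3163, y* = 6.2653.
Utility at the optimum: U(78.3163, 6.2653) = 25.4738.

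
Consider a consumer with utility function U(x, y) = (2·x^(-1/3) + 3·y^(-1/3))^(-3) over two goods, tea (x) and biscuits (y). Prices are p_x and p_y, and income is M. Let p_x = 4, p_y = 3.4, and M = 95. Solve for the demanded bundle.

MRS = MU_x/MU_y = (2/3)·(y/x)^(4/3). Set equal to p_x/p_y.
Hence y/x = ((3/2)·p_x/p_y)^(1/(4/3)), i.e. raised to the 0.75 power.
Substitute y = (y/x)·x into the budget: x* = M/(p_x + p_y·(y/x)).
Numerically y/x = 1.531102, so x* = 95/(4 + 3.4·1.531102) = 10.3196 and y* = 1.531102·10.3196 = 15.8004.

x* = 10.3196, y* = 15.8004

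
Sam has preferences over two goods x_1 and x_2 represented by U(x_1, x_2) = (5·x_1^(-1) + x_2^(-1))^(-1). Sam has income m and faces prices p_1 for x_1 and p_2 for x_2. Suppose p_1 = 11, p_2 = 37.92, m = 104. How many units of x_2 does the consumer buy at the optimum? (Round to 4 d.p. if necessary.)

x_2* = 1.2442

MRS = MU_x_1/MU_x_2 = 5·(x_2/x_1)^(2). Set equal to p_1/p_2.
Solve for the ratio: x_2/x_1 = [(1/5)·p_1/p_2]^(0.5).
Substitute x_2 = (x_2/x_1)·x_1 into the budget: x_1* = m/(p_1 + p_2·(x_2/x_1)).
Numerically x_2/x_1 = 0.240867, so x_1* = 104/(11 + 37.92·0.240867) = 5.1655 and x_2* = 0.240867·5.1655 = 1.2442.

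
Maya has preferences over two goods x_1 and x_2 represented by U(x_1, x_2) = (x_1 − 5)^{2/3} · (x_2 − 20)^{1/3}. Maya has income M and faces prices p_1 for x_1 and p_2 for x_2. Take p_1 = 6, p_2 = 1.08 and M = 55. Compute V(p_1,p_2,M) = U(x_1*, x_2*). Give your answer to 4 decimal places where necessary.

Substituting into the budget: x_1* = 5 + 2/3·(M − 5·p_1 − 20·p_2)/p_1, and x_2* = 20 + 1/3·(…)/p_2.
Discretionary income = 55 − 5·6 − 20·1.08 = 3.4; x_1* = 5 + 2/3·3.4/6 = 5.3778; x_2* = 20 + 1/3·3.4/1.08 = 21.0494.
Utility at the optimum: U(5.3778, 21.0494) = 0.5311.

V = 0.5311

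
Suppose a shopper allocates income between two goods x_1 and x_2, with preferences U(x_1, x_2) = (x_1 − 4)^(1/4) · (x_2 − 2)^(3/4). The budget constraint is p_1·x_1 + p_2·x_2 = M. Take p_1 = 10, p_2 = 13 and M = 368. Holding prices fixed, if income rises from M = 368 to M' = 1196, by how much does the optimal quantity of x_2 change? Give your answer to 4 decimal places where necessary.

Δx_2* = 47.7692

After buying the subsistence bundle (4, 2), a share 0.25 of the remaining income goes to x_1: x_1* = 4 + 0.25·(M − 4p_1 − 2p_2)/p_1.
Discretionary income = 368 − 4·10 − 2·13 = 302; x_2* = 2 + 0.75·302/13 = 19.4231.
At M' = 1196: x_2* = 67.1923. Change: 67.1923 − 19.4231 = 47.7692.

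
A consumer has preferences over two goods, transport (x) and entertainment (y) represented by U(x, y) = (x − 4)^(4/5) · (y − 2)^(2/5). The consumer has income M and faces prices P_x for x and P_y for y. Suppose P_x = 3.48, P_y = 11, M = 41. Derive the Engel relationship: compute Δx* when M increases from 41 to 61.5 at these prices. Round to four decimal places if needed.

Δx* = 3.9272

MRS = 2·(y−2)/(x−4). Tangency with P_x/P_y gives y−2 = (1/2)·(P_x/P_y)·(x−4).
Substituting into the budget: x* = 4 + 2/3·(M − 4·P_x − 2·P_y)/P_x, and y* = 2 + 1/3·(…)/P_y.
Discretionary income = 41 − 4·3.48 − 2·11 = 5.08; x* = 4 + 2/3·5.08/3.48 = 4.9732.
At M' = 61.5: x* = 8.9004. Change: 8.9004 − 4.9732 = 3.9272.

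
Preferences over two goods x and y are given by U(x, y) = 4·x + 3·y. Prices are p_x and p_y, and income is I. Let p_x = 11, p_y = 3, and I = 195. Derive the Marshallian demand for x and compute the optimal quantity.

Linear utility — the consumer picks whichever good has higher MU/price: 4/11 = 0.3636 vs 3/3 = 1.
y gives more utility per dollar, so spend all income on y: y* = I/p_y, x* = 0.
Numerically: x* = 0, y* = 65.

x* = 0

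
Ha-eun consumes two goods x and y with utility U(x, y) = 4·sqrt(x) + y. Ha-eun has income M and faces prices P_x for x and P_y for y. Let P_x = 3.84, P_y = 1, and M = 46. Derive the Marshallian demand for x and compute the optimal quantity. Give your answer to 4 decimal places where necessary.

x* = 0.2713

MU_x = 2/√x, MU_y = 1. Tangency: 2/√x = P_x/P_y.
Thus x* = (2·P_y/P_x)² — independent of M — with the rest of income spent on y.
Plugging in: x* = (2·1/3.84)² = 0.2713.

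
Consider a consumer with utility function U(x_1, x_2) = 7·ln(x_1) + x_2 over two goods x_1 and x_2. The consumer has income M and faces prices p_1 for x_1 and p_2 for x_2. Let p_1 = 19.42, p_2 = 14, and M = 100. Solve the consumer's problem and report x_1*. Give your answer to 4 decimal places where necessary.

x_1* = 5.0463

Set MRS = p_1/p_2: (7/x_1)/1 = p_1/p_2.
So x_1*(p_1,p_2) = 7·p_2/p_1, independent of income; and x_2* = (M − 7·p_2)/p_2.
At the given prices: x_1* = 7·14/19.42 = 5.0463.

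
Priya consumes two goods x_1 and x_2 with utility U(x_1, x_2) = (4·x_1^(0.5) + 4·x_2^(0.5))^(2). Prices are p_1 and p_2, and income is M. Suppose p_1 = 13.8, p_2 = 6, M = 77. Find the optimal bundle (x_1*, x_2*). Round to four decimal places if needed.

Numerically x_2/x_1 = 5.29, so x_1* = 77/(13.8 + 6·5.29) = 1.6908 and x_2* = 5.29·1.6908 = 8.9444.

x_1* = 1.6908, x_2* = 8.9444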